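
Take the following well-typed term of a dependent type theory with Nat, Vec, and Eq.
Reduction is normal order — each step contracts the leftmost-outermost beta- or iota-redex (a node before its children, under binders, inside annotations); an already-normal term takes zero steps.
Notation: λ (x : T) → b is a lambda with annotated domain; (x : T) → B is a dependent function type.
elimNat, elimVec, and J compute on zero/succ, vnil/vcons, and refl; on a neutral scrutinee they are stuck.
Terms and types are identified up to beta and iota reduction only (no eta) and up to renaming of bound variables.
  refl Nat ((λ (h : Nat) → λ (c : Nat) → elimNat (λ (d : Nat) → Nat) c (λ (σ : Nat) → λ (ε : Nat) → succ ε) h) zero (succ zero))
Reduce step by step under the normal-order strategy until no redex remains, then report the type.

normal-order reduction:
  refl Nat ((λ (h : Nat) → λ (c : Nat) → elimNat (λ (d : Nat) → Nat) c (λ (σ : Nat) → λ (ε : Nat) → succ ε) h) zero (succ zero))
  ~> refl Nat ((λ (h : Nat) → elimNat (λ (c : Nat) → Nat) h (λ (d : Nat) → λ (σ : Nat) → succ σ) zero) (succ zero))
  ~> refl Nat (elimNat (λ (h : Nat) → Nat) (succ zero) (λ (c : Nat) → λ (d : Nat) → succ d) zero)
  ~> refl Nat (succ zero)
the term's type:
  Eq Nat (succ zero) (succ zero)


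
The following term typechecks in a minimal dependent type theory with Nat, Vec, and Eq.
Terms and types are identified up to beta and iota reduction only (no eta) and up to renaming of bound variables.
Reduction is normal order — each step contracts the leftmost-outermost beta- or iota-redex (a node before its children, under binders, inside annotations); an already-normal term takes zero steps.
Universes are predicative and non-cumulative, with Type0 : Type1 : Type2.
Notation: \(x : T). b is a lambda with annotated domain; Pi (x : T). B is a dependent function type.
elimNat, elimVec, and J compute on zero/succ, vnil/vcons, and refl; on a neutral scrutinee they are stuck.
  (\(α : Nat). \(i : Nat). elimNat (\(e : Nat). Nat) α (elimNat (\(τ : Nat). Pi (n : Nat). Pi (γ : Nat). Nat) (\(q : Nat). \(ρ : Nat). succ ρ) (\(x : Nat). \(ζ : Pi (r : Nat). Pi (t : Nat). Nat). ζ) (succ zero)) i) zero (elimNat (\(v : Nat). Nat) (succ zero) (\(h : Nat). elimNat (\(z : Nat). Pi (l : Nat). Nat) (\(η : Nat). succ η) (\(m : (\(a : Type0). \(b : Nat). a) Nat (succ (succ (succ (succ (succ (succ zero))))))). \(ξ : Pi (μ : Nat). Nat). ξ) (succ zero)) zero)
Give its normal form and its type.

reduced normal form:
  succ zero
inferred type:
  Nat
observation: the first redex contracted is a beta-redex; the normal form is reached in 11 normal-order steps.


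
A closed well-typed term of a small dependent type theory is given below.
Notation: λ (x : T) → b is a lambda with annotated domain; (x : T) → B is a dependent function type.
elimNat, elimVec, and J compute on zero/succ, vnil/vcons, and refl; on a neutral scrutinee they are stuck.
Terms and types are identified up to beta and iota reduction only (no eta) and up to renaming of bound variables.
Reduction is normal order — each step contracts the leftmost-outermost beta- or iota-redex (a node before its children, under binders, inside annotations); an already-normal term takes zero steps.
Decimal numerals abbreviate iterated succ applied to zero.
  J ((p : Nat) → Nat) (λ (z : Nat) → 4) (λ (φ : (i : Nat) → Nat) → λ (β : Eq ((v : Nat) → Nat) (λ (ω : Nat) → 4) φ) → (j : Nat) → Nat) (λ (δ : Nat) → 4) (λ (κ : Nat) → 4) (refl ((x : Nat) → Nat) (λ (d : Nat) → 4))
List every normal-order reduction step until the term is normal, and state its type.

normal-order reduction:
  J ((p : Nat) → Nat) (λ (z : Nat) → 4) (λ (φ : (i : Nat) → Nat) → λ (β : Eq ((v : Nat) → Nat) (λ (ω : Nat) → 4) φ) → (j : Nat) → Nat) (λ (δ : Nat) → 4) (λ (κ : Nat) → 4) (refl ((x : Nat) → Nat) (λ (d : Nat) → 4))
  ~> λ (p : Nat) → 4
type:
  (p : Nat) → Nat


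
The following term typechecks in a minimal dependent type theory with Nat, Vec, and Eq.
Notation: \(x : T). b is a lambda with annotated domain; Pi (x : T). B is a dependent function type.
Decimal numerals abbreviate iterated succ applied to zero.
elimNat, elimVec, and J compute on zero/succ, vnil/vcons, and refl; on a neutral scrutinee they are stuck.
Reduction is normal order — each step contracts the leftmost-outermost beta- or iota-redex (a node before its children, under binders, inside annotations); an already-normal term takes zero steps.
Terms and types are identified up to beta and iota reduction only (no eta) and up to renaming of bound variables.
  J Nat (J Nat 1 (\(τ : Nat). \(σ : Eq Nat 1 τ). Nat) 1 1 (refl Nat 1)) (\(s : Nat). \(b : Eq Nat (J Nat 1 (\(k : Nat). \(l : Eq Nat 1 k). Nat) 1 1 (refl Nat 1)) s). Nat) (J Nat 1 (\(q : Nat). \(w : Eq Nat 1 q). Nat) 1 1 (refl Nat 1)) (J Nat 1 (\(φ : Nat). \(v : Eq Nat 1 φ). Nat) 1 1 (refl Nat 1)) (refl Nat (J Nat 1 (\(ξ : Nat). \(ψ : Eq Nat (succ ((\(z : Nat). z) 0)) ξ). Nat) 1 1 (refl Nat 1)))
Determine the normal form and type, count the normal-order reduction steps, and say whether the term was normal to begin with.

reduced normal form:
  1
type:
  Nat
steps to reach normal form (normal order): 2
already normal: no
first contracted redex: a J iota-redex


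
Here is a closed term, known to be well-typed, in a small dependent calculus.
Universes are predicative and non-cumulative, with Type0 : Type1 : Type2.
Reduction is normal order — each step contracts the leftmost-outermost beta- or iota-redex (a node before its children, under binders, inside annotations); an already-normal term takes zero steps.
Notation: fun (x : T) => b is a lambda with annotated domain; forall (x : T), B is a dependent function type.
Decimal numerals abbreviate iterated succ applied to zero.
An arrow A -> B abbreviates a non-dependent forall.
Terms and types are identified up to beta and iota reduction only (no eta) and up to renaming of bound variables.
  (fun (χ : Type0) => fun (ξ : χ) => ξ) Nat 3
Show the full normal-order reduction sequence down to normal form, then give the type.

normal-order reduction sequence:
  (fun (χ : Type0) => fun (ξ : χ) => ξ) Nat 3
  ~> (fun (χ : Nat) => χ) 3
  ~> 3
inferred type:
  Nat


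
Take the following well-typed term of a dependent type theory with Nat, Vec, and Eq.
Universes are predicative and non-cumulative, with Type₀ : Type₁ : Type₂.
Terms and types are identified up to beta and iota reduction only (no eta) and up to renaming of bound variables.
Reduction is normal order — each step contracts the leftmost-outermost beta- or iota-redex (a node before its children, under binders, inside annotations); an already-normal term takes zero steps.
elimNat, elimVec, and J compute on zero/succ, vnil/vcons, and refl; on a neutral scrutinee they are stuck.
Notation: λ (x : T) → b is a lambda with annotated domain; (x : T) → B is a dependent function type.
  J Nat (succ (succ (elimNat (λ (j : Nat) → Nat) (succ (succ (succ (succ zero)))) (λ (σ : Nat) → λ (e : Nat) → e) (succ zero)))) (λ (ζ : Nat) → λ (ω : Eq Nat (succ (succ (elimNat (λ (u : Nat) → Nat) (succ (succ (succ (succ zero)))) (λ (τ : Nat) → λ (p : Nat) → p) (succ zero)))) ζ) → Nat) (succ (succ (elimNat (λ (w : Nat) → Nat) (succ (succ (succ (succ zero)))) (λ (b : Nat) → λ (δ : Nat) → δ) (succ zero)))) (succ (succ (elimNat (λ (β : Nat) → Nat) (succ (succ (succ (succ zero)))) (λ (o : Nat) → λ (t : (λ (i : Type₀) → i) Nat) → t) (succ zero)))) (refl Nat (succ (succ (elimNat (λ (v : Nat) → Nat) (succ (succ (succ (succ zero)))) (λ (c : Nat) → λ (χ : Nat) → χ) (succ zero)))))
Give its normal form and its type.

resulting normal form:
  succ (succ (succ (succ (succ (succ zero)))))
inferred type:
  Nat


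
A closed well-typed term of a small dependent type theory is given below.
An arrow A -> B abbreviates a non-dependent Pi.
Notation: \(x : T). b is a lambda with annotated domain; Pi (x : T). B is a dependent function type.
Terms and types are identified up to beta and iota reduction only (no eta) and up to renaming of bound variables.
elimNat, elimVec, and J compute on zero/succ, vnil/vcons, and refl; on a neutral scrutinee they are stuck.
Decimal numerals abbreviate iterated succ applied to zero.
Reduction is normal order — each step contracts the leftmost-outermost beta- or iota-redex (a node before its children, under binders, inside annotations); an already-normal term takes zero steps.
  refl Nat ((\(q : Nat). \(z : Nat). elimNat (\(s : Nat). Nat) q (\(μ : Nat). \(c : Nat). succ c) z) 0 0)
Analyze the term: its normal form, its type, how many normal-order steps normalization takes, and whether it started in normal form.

normal form:
  refl Nat 0
inferred type:
  Eq Nat 0 0
normal-order step count: 3
started in normal form: no
first redex: a beta-redex


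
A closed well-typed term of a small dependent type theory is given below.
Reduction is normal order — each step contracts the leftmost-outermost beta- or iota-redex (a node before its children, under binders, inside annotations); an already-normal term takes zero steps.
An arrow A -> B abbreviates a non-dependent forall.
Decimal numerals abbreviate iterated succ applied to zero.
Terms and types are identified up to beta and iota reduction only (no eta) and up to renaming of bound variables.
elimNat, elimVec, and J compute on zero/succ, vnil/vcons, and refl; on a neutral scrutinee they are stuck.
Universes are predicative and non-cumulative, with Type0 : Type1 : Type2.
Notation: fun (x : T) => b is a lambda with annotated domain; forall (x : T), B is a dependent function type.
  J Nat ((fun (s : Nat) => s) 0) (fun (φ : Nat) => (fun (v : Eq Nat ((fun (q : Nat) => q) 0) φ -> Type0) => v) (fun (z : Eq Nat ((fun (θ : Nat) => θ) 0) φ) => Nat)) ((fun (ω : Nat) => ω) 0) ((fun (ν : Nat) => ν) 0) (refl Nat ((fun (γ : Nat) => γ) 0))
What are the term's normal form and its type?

resulting normal form:
  0
inferred type:
  Nat
observation: normalization takes exactly 2 steps under the normal-order strategy.


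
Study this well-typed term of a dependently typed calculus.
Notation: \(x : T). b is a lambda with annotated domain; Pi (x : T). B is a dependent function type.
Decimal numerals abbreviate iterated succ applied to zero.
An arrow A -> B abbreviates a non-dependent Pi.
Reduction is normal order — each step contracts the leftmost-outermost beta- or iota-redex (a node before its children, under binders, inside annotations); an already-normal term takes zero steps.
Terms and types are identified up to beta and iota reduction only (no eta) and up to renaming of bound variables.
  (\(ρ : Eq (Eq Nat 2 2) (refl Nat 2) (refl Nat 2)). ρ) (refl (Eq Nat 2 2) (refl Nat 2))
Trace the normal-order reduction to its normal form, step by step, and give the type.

normal-order reduction sequence:
  (\(ρ : Eq (Eq Nat 2 2) (refl Nat 2) (refl Nat 2)). ρ) (refl (Eq Nat 2 2) (refl Nat 2))
  ~> refl (Eq Nat 2 2) (refl Nat 2)
inferred type:
  Eq (Eq Nat 2 2) (refl Nat 2) (refl Nat 2)


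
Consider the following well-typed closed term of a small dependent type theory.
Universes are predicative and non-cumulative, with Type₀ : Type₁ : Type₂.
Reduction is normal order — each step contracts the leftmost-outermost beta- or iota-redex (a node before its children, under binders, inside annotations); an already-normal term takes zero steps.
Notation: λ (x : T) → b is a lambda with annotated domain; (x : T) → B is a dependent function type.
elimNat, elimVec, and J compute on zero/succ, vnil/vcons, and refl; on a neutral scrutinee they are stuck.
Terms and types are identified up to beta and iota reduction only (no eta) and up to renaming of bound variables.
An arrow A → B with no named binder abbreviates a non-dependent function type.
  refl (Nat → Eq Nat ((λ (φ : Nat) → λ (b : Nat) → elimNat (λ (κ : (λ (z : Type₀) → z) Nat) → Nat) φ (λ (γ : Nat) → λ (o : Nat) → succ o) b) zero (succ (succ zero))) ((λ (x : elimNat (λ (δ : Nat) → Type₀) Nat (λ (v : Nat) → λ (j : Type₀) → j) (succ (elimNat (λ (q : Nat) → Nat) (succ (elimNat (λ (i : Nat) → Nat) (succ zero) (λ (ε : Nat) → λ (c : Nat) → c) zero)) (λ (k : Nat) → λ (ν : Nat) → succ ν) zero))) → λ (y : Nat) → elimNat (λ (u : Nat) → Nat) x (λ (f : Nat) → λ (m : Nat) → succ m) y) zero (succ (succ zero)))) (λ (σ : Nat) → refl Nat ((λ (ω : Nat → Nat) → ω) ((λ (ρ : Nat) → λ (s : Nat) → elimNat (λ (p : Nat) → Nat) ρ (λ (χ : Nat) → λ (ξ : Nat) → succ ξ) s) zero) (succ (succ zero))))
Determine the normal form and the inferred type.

reduced normal form:
  refl (Nat → Eq Nat (succ (succ zero)) (succ (succ zero))) (λ (φ : Nat) → refl Nat (succ (succ zero)))
the term's type:
  Eq (Nat → Eq Nat (succ (succ zero)) (succ (succ zero))) (λ (φ : Nat) → refl Nat (succ (succ zero))) (λ (b : Nat) → refl Nat (succ (succ zero)))
observation: the first redex contracted is a beta-redex; the normal form is reached in 28 normal-order steps.


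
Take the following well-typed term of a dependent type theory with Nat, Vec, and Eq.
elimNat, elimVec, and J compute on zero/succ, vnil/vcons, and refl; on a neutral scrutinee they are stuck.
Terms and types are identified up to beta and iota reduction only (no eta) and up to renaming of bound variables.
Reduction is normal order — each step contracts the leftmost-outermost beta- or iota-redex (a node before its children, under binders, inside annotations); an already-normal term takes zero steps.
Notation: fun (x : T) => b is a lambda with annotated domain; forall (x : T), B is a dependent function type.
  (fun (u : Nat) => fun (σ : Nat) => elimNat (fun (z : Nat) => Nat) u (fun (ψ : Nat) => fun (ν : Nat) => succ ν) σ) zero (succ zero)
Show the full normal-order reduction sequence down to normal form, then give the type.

reduction (normal order):
  (fun (u : Nat) => fun (σ : Nat) => elimNat (fun (z : Nat) => Nat) u (fun (ψ : Nat) => fun (ν : Nat) => succ ν) σ) zero (succ zero)
  ~> (fun (u : Nat) => elimNat (fun (σ : Nat) => Nat) zero (fun (z : Nat) => fun (ψ : Nat) => succ ψ) u) (succ zero)
  ~> elimNat (fun (u : Nat) => Nat) zero (fun (σ : Nat) => fun (z : Nat) => succ z) (succ zero)
  ~> (fun (u : Nat) => fun (σ : Nat) => succ σ) zero (elimNat (fun (z : Nat) => Nat) zero (fun (ψ : Nat) => fun (ν : Nat) => succ ν) zero)
  ~> (fun (u : Nat) => succ u) (elimNat (fun (σ : Nat) => Nat) zero (fun (z : Nat) => fun (ψ : Nat) => succ ψ) zero)
  ~> succ (elimNat (fun (u : Nat) => Nat) zero (fun (σ : Nat) => fun (z : Nat) => succ z) zero)
  ~> succ zero
the term's type:
  Nat


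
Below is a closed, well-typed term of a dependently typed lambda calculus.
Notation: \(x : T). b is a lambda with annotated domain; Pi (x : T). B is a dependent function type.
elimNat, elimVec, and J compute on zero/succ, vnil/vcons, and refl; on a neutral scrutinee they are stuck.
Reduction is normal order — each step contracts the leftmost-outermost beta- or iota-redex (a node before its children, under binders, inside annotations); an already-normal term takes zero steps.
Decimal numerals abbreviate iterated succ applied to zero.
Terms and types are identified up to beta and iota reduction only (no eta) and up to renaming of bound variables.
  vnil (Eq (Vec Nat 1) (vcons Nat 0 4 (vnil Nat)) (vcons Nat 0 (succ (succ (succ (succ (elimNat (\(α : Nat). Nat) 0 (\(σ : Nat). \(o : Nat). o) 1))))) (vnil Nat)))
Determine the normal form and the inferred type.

reduced normal form:
  vnil (Eq (Vec Nat 1) (vcons Nat 0 4 (vnil Nat)) (vcons Nat 0 4 (vnil Nat)))
inferred type:
  Vec (Eq (Vec Nat 1) (vcons Nat 0 4 (vnil Nat)) (vcons Nat 0 4 (vnil Nat))) 0
observation: the leftmost-outermost redex is an elimNat iota-redex, and normalization takes 4 steps.


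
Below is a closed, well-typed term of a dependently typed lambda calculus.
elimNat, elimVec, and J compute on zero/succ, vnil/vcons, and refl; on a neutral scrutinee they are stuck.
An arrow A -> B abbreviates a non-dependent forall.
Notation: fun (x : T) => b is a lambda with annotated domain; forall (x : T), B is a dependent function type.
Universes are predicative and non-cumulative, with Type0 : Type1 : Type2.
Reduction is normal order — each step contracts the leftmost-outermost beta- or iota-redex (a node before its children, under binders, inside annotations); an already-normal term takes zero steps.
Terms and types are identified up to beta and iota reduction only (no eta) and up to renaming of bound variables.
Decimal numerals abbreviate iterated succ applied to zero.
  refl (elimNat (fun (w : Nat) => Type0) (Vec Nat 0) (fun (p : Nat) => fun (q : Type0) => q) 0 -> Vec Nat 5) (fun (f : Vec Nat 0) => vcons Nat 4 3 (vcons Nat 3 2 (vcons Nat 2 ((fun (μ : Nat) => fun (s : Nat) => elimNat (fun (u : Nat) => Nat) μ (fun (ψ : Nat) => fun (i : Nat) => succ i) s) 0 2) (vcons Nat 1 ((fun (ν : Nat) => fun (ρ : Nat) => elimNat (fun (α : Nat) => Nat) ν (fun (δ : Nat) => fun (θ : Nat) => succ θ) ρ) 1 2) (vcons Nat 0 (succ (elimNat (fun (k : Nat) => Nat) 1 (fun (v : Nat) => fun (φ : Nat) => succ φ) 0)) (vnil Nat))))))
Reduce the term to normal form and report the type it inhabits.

resulting normal form:
  refl (Vec Nat 0 -> Vec Nat 5) (fun (w : Vec Nat 0) => vcons Nat 4 3 (vcons Nat 3 2 (vcons Nat 2 2 (vcons Nat 1 3 (vcons Nat 0 2 (vnil Nat))))))
the term's type:
  Eq (Vec Nat 0 -> Vec Nat 5) (fun (w : Vec Nat 0) => vcons Nat 4 3 (vcons Nat 3 2 (vcons Nat 2 2 (vcons Nat 1 3 (vcons Nat 0 2 (vnil Nat)))))) (fun (p : Vec Nat 0) => vcons Nat 4 3 (vcons Nat 3 2 (vcons Nat 2 2 (vcons Nat 1 3 (vcons Nat 0 2 (vnil Nat))))))
observation: normalization takes exactly 20 steps under the normal-order strategy.


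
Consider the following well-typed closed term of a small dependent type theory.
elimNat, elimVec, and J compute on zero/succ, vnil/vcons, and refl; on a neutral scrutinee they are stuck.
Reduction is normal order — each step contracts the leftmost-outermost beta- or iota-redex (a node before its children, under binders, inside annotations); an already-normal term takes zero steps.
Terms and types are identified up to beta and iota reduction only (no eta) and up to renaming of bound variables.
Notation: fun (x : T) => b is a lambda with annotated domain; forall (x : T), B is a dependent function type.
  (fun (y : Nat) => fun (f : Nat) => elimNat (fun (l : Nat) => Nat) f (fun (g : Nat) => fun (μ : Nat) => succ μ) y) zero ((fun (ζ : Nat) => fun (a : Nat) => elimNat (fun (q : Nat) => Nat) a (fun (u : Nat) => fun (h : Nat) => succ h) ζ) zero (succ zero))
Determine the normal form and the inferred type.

normal form:
  succ zero
type:
  Nat
observation: 6 normal-order steps normalize the term, beginning with a beta-redex.


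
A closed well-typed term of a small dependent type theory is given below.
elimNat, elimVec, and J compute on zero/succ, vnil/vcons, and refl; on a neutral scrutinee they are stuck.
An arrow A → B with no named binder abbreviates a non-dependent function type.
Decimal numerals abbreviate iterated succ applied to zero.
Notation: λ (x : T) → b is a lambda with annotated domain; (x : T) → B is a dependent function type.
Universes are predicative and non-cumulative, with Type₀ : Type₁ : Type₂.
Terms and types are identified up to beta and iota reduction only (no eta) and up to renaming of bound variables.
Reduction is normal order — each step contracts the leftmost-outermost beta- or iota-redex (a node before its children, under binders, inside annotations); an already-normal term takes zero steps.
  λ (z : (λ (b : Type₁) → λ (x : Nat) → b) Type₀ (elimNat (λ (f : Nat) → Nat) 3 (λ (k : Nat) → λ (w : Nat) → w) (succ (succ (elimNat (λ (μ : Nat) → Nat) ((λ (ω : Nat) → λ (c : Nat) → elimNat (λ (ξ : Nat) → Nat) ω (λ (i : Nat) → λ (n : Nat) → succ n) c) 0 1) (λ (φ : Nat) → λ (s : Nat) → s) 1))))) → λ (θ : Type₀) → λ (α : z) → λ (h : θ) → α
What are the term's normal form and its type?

normal form:
  λ (z : Type₀) → λ (b : Type₀) → λ (x : z) → λ (f : b) → x
type:
  (z : Type₀) → (b : Type₀) → z → b → z
observation: 2 normal-order steps normalize the term, beginning with a beta-redex.


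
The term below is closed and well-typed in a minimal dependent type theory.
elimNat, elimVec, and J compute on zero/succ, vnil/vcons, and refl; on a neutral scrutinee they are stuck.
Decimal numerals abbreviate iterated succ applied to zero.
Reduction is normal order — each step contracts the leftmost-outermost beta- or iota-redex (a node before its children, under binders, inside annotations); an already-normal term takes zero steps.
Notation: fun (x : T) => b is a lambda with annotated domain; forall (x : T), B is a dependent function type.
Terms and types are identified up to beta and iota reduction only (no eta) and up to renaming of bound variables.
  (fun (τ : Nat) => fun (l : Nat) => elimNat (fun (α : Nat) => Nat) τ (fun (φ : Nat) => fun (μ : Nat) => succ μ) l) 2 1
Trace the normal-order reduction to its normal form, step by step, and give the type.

reduction (normal order):
  (fun (τ : Nat) => fun (l : Nat) => elimNat (fun (α : Nat) => Nat) τ (fun (φ : Nat) => fun (μ : Nat) => succ μ) l) 2 1
  ~> (fun (τ : Nat) => elimNat (fun (l : Nat) => Nat) 2 (fun (α : Nat) => fun (φ : Nat) => succ φ) τ) 1
  ~> elimNat (fun (τ : Nat) => Nat) 2 (fun (l : Nat) => fun (α : Nat) => succ α) 1
  ~> (fun (τ : Nat) => fun (l : Nat) => succ l) 0 (elimNat (fun (α : Nat) => Nat) 2 (fun (φ : Nat) => fun (μ : Nat) => succ μ) 0)
  ~> (fun (τ : Nat) => succ τ) (elimNat (fun (l : Nat) => Nat) 2 (fun (α : Nat) => fun (φ : Nat) => succ φ) 0)
  ~> succ (elimNat (fun (τ : Nat) => Nat) 2 (fun (l : Nat) => fun (α : Nat) => succ α) 0)
  ~> 3
inferred type:
  Nat


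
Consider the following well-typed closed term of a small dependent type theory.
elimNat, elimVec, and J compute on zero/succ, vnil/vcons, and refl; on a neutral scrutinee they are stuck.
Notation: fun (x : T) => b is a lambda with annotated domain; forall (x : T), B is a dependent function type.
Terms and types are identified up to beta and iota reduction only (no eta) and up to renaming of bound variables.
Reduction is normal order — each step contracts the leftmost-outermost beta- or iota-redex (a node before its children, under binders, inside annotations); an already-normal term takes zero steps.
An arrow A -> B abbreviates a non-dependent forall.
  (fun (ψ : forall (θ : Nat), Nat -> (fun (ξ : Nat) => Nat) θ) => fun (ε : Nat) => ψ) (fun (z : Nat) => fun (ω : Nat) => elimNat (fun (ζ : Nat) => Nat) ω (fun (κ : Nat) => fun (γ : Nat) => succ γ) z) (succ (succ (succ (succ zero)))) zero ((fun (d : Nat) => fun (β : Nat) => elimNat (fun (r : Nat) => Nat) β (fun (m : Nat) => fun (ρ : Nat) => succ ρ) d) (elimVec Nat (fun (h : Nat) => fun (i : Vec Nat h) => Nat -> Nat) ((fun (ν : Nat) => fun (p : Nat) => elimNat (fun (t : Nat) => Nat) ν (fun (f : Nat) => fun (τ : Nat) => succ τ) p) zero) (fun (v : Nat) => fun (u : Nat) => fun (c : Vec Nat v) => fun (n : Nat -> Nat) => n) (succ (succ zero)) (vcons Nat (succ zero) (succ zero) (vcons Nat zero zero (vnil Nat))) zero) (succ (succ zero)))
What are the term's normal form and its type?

normal form:
  succ (succ zero)
the term's type:
  Nat


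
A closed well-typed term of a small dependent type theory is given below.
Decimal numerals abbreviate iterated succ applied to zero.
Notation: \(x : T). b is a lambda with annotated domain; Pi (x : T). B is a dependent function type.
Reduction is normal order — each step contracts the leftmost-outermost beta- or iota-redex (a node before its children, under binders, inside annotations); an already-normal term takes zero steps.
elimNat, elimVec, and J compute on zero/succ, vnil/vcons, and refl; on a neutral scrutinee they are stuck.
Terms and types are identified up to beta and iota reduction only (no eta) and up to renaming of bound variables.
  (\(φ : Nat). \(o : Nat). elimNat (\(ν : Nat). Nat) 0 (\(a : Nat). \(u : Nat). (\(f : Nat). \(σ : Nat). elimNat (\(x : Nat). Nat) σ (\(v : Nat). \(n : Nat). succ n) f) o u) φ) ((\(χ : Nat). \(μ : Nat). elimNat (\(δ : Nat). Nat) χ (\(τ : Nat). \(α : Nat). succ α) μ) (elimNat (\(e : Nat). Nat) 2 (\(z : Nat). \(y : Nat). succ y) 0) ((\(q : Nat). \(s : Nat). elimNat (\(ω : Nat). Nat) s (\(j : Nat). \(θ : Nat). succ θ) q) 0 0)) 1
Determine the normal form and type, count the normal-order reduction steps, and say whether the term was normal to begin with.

normal form:
  2
inferred type:
  Nat
normal-order step count: 22
term was already normal: no
first contracted redex: a beta-redex


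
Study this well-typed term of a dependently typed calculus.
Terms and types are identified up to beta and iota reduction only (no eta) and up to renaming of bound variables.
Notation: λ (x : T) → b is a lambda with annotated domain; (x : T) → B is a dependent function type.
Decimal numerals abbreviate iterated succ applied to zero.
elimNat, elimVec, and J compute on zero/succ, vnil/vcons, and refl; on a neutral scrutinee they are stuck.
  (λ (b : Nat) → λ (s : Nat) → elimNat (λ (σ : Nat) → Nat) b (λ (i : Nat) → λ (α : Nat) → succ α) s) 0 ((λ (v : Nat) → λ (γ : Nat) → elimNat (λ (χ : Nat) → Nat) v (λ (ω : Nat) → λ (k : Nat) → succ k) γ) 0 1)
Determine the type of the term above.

inferred type:
  Nat


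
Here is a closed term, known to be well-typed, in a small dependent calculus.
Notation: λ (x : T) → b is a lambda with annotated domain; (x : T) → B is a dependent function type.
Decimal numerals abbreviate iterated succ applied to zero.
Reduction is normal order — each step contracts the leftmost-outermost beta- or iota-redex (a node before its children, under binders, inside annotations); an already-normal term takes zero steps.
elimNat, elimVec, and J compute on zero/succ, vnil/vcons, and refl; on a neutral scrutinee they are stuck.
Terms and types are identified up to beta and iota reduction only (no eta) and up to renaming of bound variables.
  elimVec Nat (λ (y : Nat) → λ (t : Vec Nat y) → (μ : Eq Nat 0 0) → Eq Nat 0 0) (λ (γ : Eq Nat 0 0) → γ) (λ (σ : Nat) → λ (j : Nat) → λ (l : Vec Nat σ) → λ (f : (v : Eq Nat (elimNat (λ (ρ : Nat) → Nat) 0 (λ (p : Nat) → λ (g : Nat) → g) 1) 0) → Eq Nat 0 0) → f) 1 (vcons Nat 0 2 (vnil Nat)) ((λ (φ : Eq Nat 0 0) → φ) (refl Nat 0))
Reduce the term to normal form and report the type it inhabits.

reduced normal form:
  refl Nat 0
the term's type:
  Eq Nat 0 0


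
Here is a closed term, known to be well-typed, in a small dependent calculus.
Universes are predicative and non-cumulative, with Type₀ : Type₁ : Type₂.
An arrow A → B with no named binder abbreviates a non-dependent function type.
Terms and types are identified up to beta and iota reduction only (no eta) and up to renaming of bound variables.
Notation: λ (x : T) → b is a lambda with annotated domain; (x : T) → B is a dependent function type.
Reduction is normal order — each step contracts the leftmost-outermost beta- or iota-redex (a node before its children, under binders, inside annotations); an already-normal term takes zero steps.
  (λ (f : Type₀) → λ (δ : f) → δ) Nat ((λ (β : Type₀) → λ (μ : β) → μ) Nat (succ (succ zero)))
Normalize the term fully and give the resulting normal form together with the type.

resulting normal form:
  succ (succ zero)
type:
  Nat
observation: 4 normal-order steps normalize the term, beginning with a beta-redex.


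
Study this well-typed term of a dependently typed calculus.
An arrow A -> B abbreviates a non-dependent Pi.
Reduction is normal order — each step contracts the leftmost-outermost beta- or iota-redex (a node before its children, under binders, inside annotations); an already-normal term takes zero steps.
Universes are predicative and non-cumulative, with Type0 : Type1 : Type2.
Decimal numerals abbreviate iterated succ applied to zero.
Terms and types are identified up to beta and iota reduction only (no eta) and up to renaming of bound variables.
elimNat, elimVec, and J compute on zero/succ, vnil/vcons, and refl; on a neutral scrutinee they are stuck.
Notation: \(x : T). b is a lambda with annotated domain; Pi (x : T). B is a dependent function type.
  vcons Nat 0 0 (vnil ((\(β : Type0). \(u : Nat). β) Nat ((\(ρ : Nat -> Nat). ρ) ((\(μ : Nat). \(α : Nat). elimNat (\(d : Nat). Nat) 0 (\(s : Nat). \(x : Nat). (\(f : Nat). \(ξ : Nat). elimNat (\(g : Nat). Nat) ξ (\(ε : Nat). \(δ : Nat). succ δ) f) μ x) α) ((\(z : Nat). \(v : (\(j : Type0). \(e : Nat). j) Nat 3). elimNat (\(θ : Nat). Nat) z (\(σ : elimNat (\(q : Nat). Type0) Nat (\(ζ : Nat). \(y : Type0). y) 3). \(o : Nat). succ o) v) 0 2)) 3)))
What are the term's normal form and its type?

reduced normal form:
  vcons Nat 0 0 (vnil Nat)
type:
  Vec Nat 1
observation: 2 normal-order steps separate the term from its normal form.


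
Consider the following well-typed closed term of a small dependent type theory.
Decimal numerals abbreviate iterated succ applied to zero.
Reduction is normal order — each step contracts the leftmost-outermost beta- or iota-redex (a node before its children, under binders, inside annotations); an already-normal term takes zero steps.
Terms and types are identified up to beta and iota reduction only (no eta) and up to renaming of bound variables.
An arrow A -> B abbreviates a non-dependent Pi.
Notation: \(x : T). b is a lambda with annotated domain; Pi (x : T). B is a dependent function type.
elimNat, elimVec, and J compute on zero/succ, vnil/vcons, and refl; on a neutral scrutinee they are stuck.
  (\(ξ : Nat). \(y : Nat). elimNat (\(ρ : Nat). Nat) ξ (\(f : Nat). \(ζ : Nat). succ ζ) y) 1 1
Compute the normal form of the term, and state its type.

normal form:
  2
type:
  Nat
observation: 6 normal-order steps separate the term from its normal form.


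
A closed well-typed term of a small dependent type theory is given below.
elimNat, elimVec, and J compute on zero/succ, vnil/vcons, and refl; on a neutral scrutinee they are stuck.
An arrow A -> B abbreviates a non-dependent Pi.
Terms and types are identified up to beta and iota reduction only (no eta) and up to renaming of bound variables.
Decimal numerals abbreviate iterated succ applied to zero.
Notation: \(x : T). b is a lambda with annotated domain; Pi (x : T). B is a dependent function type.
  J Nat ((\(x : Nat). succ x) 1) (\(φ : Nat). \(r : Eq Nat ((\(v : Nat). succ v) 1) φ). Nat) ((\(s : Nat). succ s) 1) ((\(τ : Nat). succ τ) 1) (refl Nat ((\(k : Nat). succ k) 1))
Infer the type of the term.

inferred type:
  Nat


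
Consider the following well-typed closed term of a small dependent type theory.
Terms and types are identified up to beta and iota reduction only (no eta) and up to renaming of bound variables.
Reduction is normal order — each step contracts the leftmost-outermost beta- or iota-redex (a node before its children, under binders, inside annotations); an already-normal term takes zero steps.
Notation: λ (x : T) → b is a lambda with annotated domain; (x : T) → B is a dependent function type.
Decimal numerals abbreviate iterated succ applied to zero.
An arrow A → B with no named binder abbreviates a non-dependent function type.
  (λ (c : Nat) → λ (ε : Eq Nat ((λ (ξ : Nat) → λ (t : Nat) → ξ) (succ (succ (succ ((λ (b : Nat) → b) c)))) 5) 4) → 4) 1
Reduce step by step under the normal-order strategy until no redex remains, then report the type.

normal-order reduction:
  (λ (c : Nat) → λ (ε : Eq Nat ((λ (ξ : Nat) → λ (t : Nat) → ξ) (succ (succ (succ ((λ (b : Nat) → b) c)))) 5) 4) → 4) 1
  ~> λ (c : Eq Nat ((λ (ε : Nat) → λ (ξ : Nat) → ε) (succ (succ (succ ((λ (t : Nat) → t) 1)))) 5) 4) → 4
  ~> λ (c : Eq Nat ((λ (ε : Nat) → succ (succ (succ ((λ (ξ : Nat) → ξ) 1)))) 5) 4) → 4
  ~> λ (c : Eq Nat (succ (succ (succ ((λ (ε : Nat) → ε) 1)))) 4) → 4
  ~> λ (c : Eq Nat 4 4) → 4
the term's type:
  Eq Nat 4 4 → Nat


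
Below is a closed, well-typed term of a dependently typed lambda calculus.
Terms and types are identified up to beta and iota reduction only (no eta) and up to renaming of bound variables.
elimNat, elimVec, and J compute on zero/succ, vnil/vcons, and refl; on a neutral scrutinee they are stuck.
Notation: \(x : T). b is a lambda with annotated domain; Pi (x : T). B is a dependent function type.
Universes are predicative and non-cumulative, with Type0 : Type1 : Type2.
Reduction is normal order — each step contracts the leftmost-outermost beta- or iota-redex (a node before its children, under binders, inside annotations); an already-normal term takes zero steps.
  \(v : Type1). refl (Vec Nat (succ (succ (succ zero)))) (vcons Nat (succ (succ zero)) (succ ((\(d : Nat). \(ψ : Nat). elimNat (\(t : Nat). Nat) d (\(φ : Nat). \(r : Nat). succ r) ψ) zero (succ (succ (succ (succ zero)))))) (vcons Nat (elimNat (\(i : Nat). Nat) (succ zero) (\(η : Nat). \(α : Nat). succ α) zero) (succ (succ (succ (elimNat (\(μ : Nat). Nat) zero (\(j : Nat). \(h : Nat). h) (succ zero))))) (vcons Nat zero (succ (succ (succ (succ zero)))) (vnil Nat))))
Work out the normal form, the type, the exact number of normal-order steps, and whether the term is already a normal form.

reduced normal form:
  \(v : Type1). refl (Vec Nat (succ (succ (succ zero)))) (vcons Nat (succ (succ zero)) (succ (succ (succ (succ (succ zero))))) (vcons Nat (succ zero) (succ (succ (succ zero))) (vcons Nat zero (succ (succ (succ (succ zero)))) (vnil Nat))))
the term's type:
  Pi (v : Type1). Eq (Vec Nat (succ (succ (succ zero)))) (vcons Nat (succ (succ zero)) (succ (succ (succ (succ (succ zero))))) (vcons Nat (succ zero) (succ (succ (succ zero))) (vcons Nat zero (succ (succ (succ (succ zero)))) (vnil Nat)))) (vcons Nat (succ (succ zero)) (succ (succ (succ (succ (succ zero))))) (vcons Nat (succ zero) (succ (succ (succ zero))) (vcons Nat zero (succ (succ (succ (succ zero)))) (vnil Nat))))
steps to reach normal form (normal order): 20
already normal: no
first redex: a beta-redex


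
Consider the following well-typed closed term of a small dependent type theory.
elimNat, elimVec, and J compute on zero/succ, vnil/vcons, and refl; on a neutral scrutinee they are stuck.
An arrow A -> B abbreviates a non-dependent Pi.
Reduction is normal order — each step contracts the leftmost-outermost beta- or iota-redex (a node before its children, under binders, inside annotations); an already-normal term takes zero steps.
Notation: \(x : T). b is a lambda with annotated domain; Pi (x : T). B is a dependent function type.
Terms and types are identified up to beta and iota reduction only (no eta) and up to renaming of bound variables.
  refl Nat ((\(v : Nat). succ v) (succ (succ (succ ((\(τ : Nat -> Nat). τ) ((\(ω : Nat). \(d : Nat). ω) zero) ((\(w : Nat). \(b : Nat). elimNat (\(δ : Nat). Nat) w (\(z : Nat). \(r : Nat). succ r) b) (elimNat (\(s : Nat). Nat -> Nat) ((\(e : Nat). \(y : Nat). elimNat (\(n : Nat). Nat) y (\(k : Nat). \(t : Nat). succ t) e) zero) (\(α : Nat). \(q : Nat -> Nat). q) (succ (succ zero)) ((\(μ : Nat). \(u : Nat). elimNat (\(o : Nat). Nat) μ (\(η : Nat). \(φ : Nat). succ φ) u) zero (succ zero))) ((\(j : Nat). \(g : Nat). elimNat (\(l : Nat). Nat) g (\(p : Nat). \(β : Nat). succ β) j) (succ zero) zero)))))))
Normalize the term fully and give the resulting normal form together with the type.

normal form:
  refl Nat (succ (succ (succ (succ zero))))
inferred type:
  Eq Nat (succ (succ (succ (succ zero)))) (succ (succ (succ (succ zero))))
observation: contracting a beta-redex first, the term normalizes in 4 steps.


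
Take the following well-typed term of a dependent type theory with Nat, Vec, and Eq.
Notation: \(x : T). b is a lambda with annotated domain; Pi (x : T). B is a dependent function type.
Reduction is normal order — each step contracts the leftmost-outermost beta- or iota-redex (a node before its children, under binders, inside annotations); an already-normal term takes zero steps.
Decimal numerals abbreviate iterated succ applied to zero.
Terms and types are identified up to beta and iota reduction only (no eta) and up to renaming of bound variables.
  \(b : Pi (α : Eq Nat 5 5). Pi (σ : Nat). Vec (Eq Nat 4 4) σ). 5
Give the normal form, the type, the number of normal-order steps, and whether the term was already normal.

resulting normal form:
  \(b : Pi (α : Eq Nat 5 5). Pi (σ : Nat). Vec (Eq Nat 4 4) σ). 5
type:
  Pi (b : Pi (α : Eq Nat 5 5). Pi (σ : Nat). Vec (Eq Nat 4 4) σ). Nat
normal-order step count: 0
already normal: yes


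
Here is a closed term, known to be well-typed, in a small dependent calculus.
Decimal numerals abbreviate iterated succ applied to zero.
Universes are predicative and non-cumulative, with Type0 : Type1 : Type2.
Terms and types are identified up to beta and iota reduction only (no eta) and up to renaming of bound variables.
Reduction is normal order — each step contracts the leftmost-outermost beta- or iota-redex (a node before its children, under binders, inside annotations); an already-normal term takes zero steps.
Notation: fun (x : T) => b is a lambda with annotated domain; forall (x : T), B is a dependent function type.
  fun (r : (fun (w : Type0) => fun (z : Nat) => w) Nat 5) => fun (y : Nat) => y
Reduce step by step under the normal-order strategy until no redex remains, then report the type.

normal-order reduction:
  fun (r : (fun (w : Type0) => fun (z : Nat) => w) Nat 5) => fun (y : Nat) => y
  ~> fun (r : (fun (w : Nat) => Nat) 5) => fun (z : Nat) => z
  ~> fun (r : Nat) => fun (w : Nat) => w
type:
  forall (r : Nat), forall (w : Nat), Nat


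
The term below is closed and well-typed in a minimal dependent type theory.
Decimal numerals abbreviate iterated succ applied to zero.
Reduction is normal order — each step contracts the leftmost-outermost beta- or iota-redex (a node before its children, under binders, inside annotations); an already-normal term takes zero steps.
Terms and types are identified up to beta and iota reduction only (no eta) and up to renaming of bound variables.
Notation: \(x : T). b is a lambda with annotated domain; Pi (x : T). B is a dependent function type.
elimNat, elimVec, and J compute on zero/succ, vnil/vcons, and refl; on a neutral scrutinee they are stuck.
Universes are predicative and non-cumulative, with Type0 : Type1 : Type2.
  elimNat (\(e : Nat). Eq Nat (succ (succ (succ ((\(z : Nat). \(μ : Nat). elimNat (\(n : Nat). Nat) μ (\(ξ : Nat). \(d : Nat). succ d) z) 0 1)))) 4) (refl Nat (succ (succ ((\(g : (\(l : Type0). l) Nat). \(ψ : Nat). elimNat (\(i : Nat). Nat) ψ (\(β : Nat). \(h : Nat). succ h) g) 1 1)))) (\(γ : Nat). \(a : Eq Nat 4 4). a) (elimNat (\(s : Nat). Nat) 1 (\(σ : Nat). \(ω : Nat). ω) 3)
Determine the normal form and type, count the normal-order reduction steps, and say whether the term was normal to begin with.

resulting normal form:
  refl Nat 4
the term's type:
  Eq Nat 4 4
reduction steps (normal order): 23
started in normal form: no
first redex: a beta-redex


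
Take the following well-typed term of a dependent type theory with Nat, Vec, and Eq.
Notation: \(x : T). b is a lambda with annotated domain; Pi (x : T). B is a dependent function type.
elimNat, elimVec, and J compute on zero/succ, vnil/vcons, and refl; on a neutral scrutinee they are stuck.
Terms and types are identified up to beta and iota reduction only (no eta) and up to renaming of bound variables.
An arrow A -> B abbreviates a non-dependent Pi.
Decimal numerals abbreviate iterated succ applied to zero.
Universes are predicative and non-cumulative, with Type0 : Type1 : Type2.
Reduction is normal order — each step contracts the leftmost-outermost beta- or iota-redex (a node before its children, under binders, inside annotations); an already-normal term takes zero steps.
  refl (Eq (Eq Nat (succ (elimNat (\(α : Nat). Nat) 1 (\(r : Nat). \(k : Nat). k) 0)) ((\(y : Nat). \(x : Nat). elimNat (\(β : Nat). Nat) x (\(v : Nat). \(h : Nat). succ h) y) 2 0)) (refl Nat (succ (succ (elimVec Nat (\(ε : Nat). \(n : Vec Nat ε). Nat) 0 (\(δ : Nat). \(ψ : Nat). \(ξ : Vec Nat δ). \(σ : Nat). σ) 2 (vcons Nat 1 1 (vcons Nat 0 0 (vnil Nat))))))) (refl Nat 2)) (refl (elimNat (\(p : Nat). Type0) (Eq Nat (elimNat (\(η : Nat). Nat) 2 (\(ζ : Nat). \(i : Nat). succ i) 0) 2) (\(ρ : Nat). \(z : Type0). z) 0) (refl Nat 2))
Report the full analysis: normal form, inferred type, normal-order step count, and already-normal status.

resulting normal form:
  refl (Eq (Eq Nat 2 2) (refl Nat 2) (refl Nat 2)) (refl (Eq Nat 2 2) (refl Nat 2))
the term's type:
  Eq (Eq (Eq Nat 2 2) (refl Nat 2) (refl Nat 2)) (refl (Eq Nat 2 2) (refl Nat 2)) (refl (Eq Nat 2 2) (refl Nat 2))
steps to reach normal form (normal order): 23
already normal: no
first contracted redex: an elimNat iota-redex
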